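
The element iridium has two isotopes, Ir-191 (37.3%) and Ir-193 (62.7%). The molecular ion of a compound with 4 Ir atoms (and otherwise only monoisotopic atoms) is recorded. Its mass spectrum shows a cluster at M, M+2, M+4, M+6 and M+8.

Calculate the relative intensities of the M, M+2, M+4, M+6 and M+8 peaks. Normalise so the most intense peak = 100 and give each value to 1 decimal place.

5.3 : 35.4 : 89.2 : 100.0 : 42.0

Each Ir atom is independently Ir-191 (p = 0.373) or Ir-193 (q = 0.627); the cluster is the binomial expansion (p + q)^4.
P(M) = 0.373^4 = 0.019357
P(M+2) = 4 × 0.373^3 × 0.627^1 = 0.130153
P(M+4) = 6 × 0.373^2 × 0.627^2 = 0.328174
P(M+6) = 4 × 0.373^1 × 0.627^3 = 0.367766
P(M+8) = 0.627^4 = 0.154550
The M+6 peak is largest (0.367766); scaling to 100 gives 5.3 : 35.4 : 89.2 : 100.0 : 42.0.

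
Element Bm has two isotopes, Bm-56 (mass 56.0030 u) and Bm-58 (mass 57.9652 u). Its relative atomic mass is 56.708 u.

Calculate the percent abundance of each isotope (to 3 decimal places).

Bm-56: 64.071%, Bm-58: 35.929%

Let x be the fractional abundance of Bm-56; then Bm-58 has abundance 1 − x.
56.0030·x + 57.9652·(1 − x) = 56.708
(56.0030 − 57.9652)·x = 56.708 − 57.9652
x = -1.2572 / -1.9622 = 0.64071 → 64.071% Bm-56, 35.929% Bm-58.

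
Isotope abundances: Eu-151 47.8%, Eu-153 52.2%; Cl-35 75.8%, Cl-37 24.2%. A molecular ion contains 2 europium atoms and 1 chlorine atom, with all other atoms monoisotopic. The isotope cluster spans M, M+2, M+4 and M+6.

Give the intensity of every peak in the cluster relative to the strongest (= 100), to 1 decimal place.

Europium pattern (n=2): 0.228484 : 0.499032 : 0.272484
Chlorine pattern (n=1): 0.7580 : 0.2420
Convolve the two distributions (both contribute in 2-u steps):
  M: 0.228484×0.7580 = 0.173191
  M+2: 0.228484×0.2420 + 0.499032×0.7580 = 0.433559
  M+4: 0.499032×0.2420 + 0.272484×0.7580 = 0.327309
  M+6: 0.272484×0.2420 = 0.065941
Scale to base peak (0.433559) = 100: 39.9 : 100.0 : 75.5 : 15.2

39.9 : 100.0 : 75.5 : 15.2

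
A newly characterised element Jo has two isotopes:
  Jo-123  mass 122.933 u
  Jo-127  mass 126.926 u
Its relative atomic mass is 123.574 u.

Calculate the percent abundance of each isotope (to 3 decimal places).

Writing the weighted mean with unknown fraction x of Jo-123:
122.933·x + 126.926·(1 − x) = 123.574
(122.933 − 126.926)·x = 123.574 − 126.926
x = -3.352 / -3.993 = 0.83947 → 83.947% Jo-123, 16.053% Jo-127.

Jo-123: 83.947%, Jo-127: 16.053%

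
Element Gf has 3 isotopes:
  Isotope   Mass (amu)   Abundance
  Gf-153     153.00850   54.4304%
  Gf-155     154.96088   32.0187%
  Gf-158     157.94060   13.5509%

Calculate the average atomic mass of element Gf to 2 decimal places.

Average mass = Σ (abundance × isotope mass) = 0.544304 × 153.00850 + 0.320187 × 154.96088 + 0.135509 × 157.94060
= 83.283139 + 49.616459 + 21.402373 = 154.301971 amu

154.30 amu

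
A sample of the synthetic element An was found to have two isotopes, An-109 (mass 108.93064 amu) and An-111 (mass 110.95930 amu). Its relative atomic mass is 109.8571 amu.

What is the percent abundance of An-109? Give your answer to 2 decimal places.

Let x be the fractional abundance of An-109; then An-111 has abundance 1 − x.
108.93064·x + 110.95930·(1 − x) = 109.8571
(108.93064 − 110.95930)·x = 109.8571 − 110.95930
x = -1.10220 / -2.02866 = 0.54331 → 54.33% An-109, 45.67% An-111.

54.33%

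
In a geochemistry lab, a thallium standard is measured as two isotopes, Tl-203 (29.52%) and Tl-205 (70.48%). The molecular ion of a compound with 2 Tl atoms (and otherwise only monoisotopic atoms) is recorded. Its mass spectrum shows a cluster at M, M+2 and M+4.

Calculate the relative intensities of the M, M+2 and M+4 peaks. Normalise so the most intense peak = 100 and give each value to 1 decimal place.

The 2 Tl atoms are independent, so intensities follow the terms of (0.2952 + 0.7048)^2.
P(M) = 0.2952^2 = 0.087143
P(M+2) = 2 × 0.2952^1 × 0.7048^1 = 0.416114
P(M+4) = 0.7048^2 = 0.496743
The M+4 peak is largest (0.496743); scaling to 100 gives 17.5 : 83.8 : 100.0.

17.5 : 83.8 : 100.0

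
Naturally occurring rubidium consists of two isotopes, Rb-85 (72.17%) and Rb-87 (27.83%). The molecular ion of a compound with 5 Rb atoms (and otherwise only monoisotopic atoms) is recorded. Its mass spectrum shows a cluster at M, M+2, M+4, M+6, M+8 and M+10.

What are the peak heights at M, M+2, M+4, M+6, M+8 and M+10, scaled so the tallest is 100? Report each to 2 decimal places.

51.86 : 100.00 : 77.12 : 29.74 : 5.73 : 0.44

Expanding (0.7217 + 0.2783)^5:
P(M) = 0.7217^5 = 0.195787
P(M+2) = 5 × 0.7217^4 × 0.2783^1 = 0.377494
P(M+4) = 10 × 0.7217^3 × 0.2783^2 = 0.291136
P(M+6) = 10 × 0.7217^2 × 0.2783^3 = 0.112267
P(M+8) = 5 × 0.7217^1 × 0.2783^4 = 0.021646
P(M+10) = 0.2783^5 = 0.001669
The M+2 peak is largest (0.377494); scaling to 100 gives 51.86 : 100.00 : 77.12 : 29.74 : 5.73 : 0.44.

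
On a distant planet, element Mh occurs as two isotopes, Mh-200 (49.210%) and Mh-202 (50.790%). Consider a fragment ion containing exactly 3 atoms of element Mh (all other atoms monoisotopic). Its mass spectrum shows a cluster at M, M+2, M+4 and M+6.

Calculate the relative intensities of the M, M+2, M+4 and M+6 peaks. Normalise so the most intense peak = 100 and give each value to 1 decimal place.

31.3 : 96.9 : 100.0 : 34.4

Each Mh atom is independently Mh-200 (p = 0.49210) or Mh-202 (q = 0.50790); the cluster is the binomial expansion (p + q)^3.
P(M) = 0.49210^3 = 0.119168
P(M+2) = 3 × 0.49210^2 × 0.50790^1 = 0.368983
P(M+4) = 3 × 0.49210^1 × 0.50790^2 = 0.380830
P(M+6) = 0.50790^3 = 0.131019
The M+4 peak is largest (0.380830); scaling to 100 gives 31.3 : 96.9 : 100.0 : 34.4.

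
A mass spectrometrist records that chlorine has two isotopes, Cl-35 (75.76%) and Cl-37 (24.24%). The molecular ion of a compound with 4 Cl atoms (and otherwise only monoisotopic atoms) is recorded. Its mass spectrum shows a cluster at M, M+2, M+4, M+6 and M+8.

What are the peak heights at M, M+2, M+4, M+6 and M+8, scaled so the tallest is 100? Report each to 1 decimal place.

78.1 : 100.0 : 48.0 : 10.2 : 0.8

The 4 Cl atoms are independent, so intensities follow the terms of (0.7576 + 0.2424)^4.
P(M) = 0.7576^4 = 0.329428
P(M+2) = 4 × 0.7576^3 × 0.2424^1 = 0.421612
P(M+4) = 6 × 0.7576^2 × 0.2424^2 = 0.202347
P(M+6) = 4 × 0.7576^1 × 0.2424^3 = 0.043162
P(M+8) = 0.2424^4 = 0.003452
The M+2 peak is largest (0.421612); scaling to 100 gives 78.1 : 100.0 : 48.0 : 10.2 : 0.8.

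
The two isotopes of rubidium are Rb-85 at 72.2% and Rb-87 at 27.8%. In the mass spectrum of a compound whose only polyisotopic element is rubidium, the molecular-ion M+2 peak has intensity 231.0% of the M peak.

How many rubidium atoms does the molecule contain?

The M+2/M ratio from n Rb atoms is n · q/p = n · 0.278/0.722.
n = 2.310 × 0.722/0.278 = 6.00 ≈ 6

6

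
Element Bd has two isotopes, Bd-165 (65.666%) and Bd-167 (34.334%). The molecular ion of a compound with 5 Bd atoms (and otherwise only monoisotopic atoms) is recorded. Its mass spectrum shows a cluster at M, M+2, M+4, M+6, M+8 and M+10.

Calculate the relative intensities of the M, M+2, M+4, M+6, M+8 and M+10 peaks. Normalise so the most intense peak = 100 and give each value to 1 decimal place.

Each Bd atom is independently Bd-165 (p = 0.65666) or Bd-167 (q = 0.34334); the cluster is the binomial expansion (p + q)^5.
P(M) = 0.65666^5 = 0.122096
P(M+2) = 5 × 0.65666^4 × 0.34334^1 = 0.319195
P(M+4) = 10 × 0.65666^3 × 0.34334^2 = 0.333788
P(M+6) = 10 × 0.65666^2 × 0.34334^3 = 0.174524
P(M+8) = 5 × 0.65666^1 × 0.34334^4 = 0.045626
P(M+10) = 0.34334^5 = 0.004771
The M+4 peak is largest (0.333788); scaling to 100 gives 36.6 : 95.6 : 100.0 : 52.3 : 13.7 : 1.4.

36.6 : 95.6 : 100.0 : 52.3 : 13.7 : 1.4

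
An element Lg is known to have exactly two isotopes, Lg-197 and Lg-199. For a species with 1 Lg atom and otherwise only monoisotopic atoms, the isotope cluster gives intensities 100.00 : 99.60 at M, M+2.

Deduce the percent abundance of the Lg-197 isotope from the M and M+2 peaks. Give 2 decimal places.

50.10%

Write p for the Lg-197 fraction. I(M+2)/I(M) = [C(1,1)·p^0·(1−p)] / p^1 = 1·(1−p)/p = 99.60/100.00 = 0.9960
(1−p)/p = 0.9960/1 = 0.9960  ⇒  p = 1/(1 + 0.9960) = 0.5010
Lg-197: 50.10%, Lg-199: 49.90%.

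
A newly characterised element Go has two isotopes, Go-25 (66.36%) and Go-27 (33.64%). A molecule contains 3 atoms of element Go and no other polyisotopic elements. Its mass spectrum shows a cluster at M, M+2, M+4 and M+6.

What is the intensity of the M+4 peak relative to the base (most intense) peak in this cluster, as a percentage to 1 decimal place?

(0.6636 + 0.3364)^3 gives M 0.2922, M+2 0.4444, M+4 0.2253, M+6 0.0381; the largest is M+2.
P(M+2) = C(3,1) × 0.6636^2 × 0.3364^1 = 3 × 0.44036496 × 0.3364 = 0.444416 (base)
P(M+4) = C(3,2) × 0.6636^1 × 0.3364^2 = 3 × 0.6636 × 0.11316496 = 0.225289
Relative intensity = 0.225289 / 0.444416 × 100 = 50.7

50.7%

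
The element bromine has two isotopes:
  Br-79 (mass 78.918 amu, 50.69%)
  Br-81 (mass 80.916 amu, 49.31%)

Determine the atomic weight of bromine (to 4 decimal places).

79.9032 amu

Ar = Σ fᵢ·mᵢ = 0.5069 × 78.918 + 0.4931 × 80.916
= 40.00353 + 39.89968 = 79.90321 amu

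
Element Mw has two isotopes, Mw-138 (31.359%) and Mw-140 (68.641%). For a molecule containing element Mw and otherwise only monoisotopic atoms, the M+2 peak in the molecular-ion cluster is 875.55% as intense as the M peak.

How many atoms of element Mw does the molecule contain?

4

For n independent Mw atoms, I(M+2)/I(M) = n · (abundance Mw-140) / (abundance Mw-138) = n · 0.68641/0.31359.
n = 8.7555 × 0.31359/0.68641 = 4.00 ≈ 4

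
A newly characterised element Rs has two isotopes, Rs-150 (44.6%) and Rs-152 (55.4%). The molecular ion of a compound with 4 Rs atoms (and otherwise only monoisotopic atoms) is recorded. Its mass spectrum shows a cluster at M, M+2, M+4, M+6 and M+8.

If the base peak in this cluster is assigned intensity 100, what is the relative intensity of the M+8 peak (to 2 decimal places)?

25.72

(0.446 + 0.554)^4 gives M 0.0396, M+2 0.1966, M+4 0.3663, M+6 0.3033, M+8 0.0942; the largest is M+4.
P(M+4) = C(4,2) × 0.446^2 × 0.554^2 = 6 × 0.198916 × 0.306916 = 0.366303 (base)
P(M+8) = C(4,4) × 0.446^0 × 0.554^4 = 1 × 1.0000 × 0.09419743 = 0.094197
Relative intensity = 0.094197 / 0.366303 × 100 = 25.72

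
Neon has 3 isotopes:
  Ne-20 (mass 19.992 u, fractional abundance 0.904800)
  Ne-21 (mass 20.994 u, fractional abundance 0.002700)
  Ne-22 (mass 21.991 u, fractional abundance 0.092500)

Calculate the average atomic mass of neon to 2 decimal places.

20.18 u

Weight each isotope mass by its fractional abundance: 0.904800 × 19.992 + 0.002700 × 20.994 + 0.092500 × 21.991
= 18.0888 + 0.0567 + 2.0342 = 20.1797 u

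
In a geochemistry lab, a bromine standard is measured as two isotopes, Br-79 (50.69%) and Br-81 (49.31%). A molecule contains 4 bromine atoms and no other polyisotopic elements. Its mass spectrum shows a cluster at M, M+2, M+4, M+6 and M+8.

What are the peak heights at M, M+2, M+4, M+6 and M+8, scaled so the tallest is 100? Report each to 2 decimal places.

Expanding (0.5069 + 0.4931)^4:
P(M) = 0.5069^4 = 0.066022
P(M+2) = 4 × 0.5069^3 × 0.4931^1 = 0.256899
P(M+4) = 6 × 0.5069^2 × 0.4931^2 = 0.374857
P(M+6) = 4 × 0.5069^1 × 0.4931^3 = 0.243101
P(M+8) = 0.4931^4 = 0.059121
The M+4 peak is largest (0.374857); scaling to 100 gives 17.61 : 68.53 : 100.00 : 64.85 : 15.77.

17.61 : 68.53 : 100.00 : 64.85 : 15.77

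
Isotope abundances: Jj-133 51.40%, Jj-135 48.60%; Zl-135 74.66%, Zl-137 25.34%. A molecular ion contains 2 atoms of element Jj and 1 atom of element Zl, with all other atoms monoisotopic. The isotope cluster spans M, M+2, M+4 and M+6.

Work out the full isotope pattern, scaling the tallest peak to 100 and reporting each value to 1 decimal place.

Element Jj pattern (n=2): 0.264196 : 0.499608 : 0.236196
Element Zl pattern (n=1): 0.7466 : 0.2534
Convolve the two distributions (both contribute in 2-u steps):
  M: 0.264196×0.7466 = 0.197249
  M+2: 0.264196×0.2534 + 0.499608×0.7466 = 0.439955
  M+4: 0.499608×0.2534 + 0.236196×0.7466 = 0.302945
  M+6: 0.236196×0.2534 = 0.059852
Scale to base peak (0.439955) = 100: 44.8 : 100.0 : 68.9 : 13.6

44.8 : 100.0 : 68.9 : 13.6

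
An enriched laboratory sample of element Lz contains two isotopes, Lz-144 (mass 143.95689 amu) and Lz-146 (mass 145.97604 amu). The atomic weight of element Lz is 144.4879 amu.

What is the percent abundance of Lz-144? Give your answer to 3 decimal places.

With x = fraction of Lz-144 (so Lz-146 is 1 − x):
143.95689·x + 145.97604·(1 − x) = 144.4879
(143.95689 − 145.97604)·x = 144.4879 − 145.97604
x = -1.48814 / -2.01915 = 0.73701 → 73.701% Lz-144, 26.299% Lz-146.

73.701%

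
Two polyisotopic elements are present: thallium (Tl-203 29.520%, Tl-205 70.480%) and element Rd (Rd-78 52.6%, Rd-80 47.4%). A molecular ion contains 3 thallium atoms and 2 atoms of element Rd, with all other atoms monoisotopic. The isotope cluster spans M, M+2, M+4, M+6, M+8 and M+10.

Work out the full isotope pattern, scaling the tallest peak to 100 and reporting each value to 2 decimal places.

1.99 : 17.84 : 61.34 : 100.00 : 76.45 : 22.00

Thallium pattern (n=3): 0.02572463 : 0.18425524 : 0.43991564 : 0.35010449
Element Rd pattern (n=2): 0.276676 : 0.498648 : 0.224676
Convolve the two distributions (both contribute in 2-u steps):
  M: 0.02572463×0.276676 = 0.007117
  M+2: 0.02572463×0.498648 + 0.18425524×0.276676 = 0.063807
  M+4: 0.02572463×0.224676 + 0.18425524×0.498648 + 0.43991564×0.276676 = 0.219372
  M+6: 0.18425524×0.224676 + 0.43991564×0.498648 + 0.35010449×0.276676 = 0.357626
  M+8: 0.43991564×0.224676 + 0.35010449×0.498648 = 0.273417
  M+10: 0.35010449×0.224676 = 0.078660
Scale to base peak (0.357626) = 100: 1.99 : 17.84 : 61.34 : 100.00 : 76.45 : 22.00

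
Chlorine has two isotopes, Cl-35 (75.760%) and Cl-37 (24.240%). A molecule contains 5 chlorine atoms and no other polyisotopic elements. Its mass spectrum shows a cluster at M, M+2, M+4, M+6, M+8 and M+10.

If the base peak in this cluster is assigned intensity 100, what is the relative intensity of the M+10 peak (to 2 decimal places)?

0.21

Binomial terms of (0.75760 + 0.24240)^5: M 0.2496, M+2 0.3993, M+4 0.2555, M+6 0.0817, M+8 0.0131, M+10 0.0008 → M+2 is the base peak.
P(M+2) = C(5,1) × 0.75760^4 × 0.24240^1 = 5 × 0.32942751 × 0.2424 = 0.399266 (base)
P(M+10) = C(5,5) × 0.75760^0 × 0.24240^5 = 1 × 1.0000 × 0.00083688 = 0.000837
Relative intensity = 0.000837 / 0.399266 × 100 = 0.21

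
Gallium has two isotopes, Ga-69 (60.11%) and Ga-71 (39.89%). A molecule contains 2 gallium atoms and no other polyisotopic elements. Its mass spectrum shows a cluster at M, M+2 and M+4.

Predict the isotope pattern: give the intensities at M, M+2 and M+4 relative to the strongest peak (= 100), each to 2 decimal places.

Expanding (0.6011 + 0.3989)^2:
P(M) = 0.6011^2 = 0.361321
P(M+2) = 2 × 0.6011^1 × 0.3989^1 = 0.479558
P(M+4) = 0.3989^2 = 0.159121
The M+2 peak is largest (0.479558); scaling to 100 gives 75.34 : 100.00 : 33.18.

75.34 : 100.00 : 33.18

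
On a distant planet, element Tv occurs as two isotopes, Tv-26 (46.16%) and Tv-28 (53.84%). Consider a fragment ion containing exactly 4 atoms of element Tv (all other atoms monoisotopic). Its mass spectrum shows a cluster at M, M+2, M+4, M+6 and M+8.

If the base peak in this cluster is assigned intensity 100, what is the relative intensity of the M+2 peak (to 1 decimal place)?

(0.4616 + 0.5384)^4 gives M 0.0454, M+2 0.2118, M+4 0.3706, M+6 0.2882, M+8 0.0840; the largest is M+4.
P(M+4) = C(4,2) × 0.4616^2 × 0.5384^2 = 6 × 0.21307456 × 0.28987456 = 0.370589 (base)
P(M+2) = C(4,1) × 0.4616^3 × 0.5384^1 = 4 × 0.09835522 × 0.5384 = 0.211818
Relative intensity = 0.211818 / 0.370589 × 100 = 57.2

57.2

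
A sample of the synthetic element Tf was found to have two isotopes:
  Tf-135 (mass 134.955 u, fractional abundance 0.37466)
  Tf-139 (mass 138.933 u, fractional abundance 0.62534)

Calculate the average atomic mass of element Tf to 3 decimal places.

Ar = Σ fᵢ·mᵢ = 0.37466 × 134.955 + 0.62534 × 138.933
= 50.5622 + 86.8804 = 137.4426 u

137.443 u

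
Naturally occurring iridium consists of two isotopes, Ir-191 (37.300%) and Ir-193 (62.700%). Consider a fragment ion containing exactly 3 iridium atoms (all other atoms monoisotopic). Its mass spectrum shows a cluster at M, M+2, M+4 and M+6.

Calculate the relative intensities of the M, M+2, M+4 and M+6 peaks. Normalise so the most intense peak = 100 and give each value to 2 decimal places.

11.80 : 59.49 : 100.00 : 56.03

The 3 Ir atoms are independent, so intensities follow the terms of (0.37300 + 0.62700)^3.
P(M) = 0.37300^3 = 0.051895
P(M+2) = 3 × 0.37300^2 × 0.62700^1 = 0.261702
P(M+4) = 3 × 0.37300^1 × 0.62700^2 = 0.439911
P(M+6) = 0.62700^3 = 0.246492
The M+4 peak is largest (0.439911); scaling to 100 gives 11.80 : 59.49 : 100.00 : 56.03.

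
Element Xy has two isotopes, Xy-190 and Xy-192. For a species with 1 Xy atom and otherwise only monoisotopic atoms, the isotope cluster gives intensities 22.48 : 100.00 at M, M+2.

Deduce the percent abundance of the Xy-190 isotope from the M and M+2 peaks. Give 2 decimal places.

If p is the fraction of Xy that is Xy-190, then I(M+2)/I(M) = [C(1,1)·p^0·(1−p)] / p^1 = 1·(1−p)/p = 100.00/22.48 = 4.4484
(1−p)/p = 4.4484/1 = 4.4484  ⇒  p = 1/(1 + 4.4484) = 0.1835
Xy-190: 18.35%, Xy-192: 81.65%.

18.35%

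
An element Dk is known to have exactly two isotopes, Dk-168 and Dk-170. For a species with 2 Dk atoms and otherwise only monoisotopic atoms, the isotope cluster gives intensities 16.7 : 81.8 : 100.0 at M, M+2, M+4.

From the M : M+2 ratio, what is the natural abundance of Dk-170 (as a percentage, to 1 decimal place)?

Let p = fractional abundance of Dk-168. I(M+2)/I(M) = [C(2,1)·p^1·(1−p)] / p^2 = 2·(1−p)/p = 81.8/16.7 = 4.8982
(1−p)/p = 4.8982/2 = 2.4491  ⇒  p = 1/(1 + 2.4491) = 0.2899
Dk-168: 29.0%, Dk-170: 71.0%.

71.0%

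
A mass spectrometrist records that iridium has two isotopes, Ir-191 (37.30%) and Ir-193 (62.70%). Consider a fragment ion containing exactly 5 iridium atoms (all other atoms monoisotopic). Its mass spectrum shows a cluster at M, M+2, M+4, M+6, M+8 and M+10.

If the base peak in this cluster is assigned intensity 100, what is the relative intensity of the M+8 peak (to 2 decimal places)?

84.05

Binomial terms of (0.3730 + 0.6270)^5: M 0.0072, M+2 0.0607, M+4 0.2040, M+6 0.3429, M+8 0.2882, M+10 0.0969 → M+6 is the base peak.
P(M+6) = C(5,3) × 0.3730^2 × 0.6270^3 = 10 × 0.139129 × 0.24649188 = 0.342942 (base)
P(M+8) = C(5,4) × 0.3730^1 × 0.6270^4 = 5 × 0.3730 × 0.15455041 = 0.288237
Relative intensity = 0.288237 / 0.342942 × 100 = 84.05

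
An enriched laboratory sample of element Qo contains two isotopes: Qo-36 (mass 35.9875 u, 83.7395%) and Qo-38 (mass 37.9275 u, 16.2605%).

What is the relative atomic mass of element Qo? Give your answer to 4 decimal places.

Ar = Σ fᵢ·mᵢ = 0.837395 × 35.9875 + 0.162605 × 37.9275
= 30.13575 + 6.16720 = 36.30295 u

36.3030 u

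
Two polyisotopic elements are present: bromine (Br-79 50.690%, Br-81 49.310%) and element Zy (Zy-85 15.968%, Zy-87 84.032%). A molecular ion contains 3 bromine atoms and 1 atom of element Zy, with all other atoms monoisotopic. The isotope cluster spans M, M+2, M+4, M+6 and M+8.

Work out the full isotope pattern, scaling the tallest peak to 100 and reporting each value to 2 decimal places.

5.50 : 44.96 : 100.00 : 87.16 : 26.62

Bromine pattern (n=3): 0.13024674 : 0.3801026 : 0.36975457 : 0.11989609
Element Zy pattern (n=1): 0.15968 : 0.84032
Convolve the two distributions (both contribute in 2-u steps):
  M: 0.13024674×0.15968 = 0.020798
  M+2: 0.13024674×0.84032 + 0.3801026×0.15968 = 0.170144
  M+4: 0.3801026×0.84032 + 0.36975457×0.15968 = 0.378450
  M+6: 0.36975457×0.84032 + 0.11989609×0.15968 = 0.329857
  M+8: 0.11989609×0.84032 = 0.100751
Scale to base peak (0.378450) = 100: 5.50 : 44.96 : 100.00 : 87.16 : 26.62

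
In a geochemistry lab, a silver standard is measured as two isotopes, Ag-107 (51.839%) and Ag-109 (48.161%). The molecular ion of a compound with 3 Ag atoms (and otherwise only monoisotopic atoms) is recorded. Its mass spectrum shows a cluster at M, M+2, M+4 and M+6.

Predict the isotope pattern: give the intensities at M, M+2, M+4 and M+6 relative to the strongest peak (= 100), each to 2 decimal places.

Expanding (0.51839 + 0.48161)^3:
P(M) = 0.51839^3 = 0.139306
P(M+2) = 3 × 0.51839^2 × 0.48161^1 = 0.388267
P(M+4) = 3 × 0.51839^1 × 0.48161^2 = 0.360719
P(M+6) = 0.48161^3 = 0.111709
The M+2 peak is largest (0.388267); scaling to 100 gives 35.88 : 100.00 : 92.90 : 28.77.

35.88 : 100.00 : 92.90 : 28.77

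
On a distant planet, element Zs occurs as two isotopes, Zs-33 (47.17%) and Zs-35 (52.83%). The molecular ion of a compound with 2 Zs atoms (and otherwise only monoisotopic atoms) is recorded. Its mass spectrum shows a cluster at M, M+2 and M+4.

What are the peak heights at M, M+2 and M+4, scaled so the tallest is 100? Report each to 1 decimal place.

44.6 : 100.0 : 56.0

Each Zs atom is independently Zs-33 (p = 0.4717) or Zs-35 (q = 0.5283); the cluster is the binomial expansion (p + q)^2.
P(M) = 0.4717^2 = 0.222501
P(M+2) = 2 × 0.4717^1 × 0.5283^1 = 0.498398
P(M+4) = 0.5283^2 = 0.279101
The M+2 peak is largest (0.498398); scaling to 100 gives 44.6 : 100.0 : 56.0.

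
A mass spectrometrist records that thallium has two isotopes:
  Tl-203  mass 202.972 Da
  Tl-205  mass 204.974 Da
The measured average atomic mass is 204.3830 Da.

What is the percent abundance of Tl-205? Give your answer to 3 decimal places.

70.480%

With x = fraction of Tl-203 (so Tl-205 is 1 − x):
202.972·x + 204.974·(1 − x) = 204.3830
(202.972 − 204.974)·x = 204.3830 − 204.974
x = -0.5910 / -2.002 = 0.29520 → 29.520% Tl-203, 70.480% Tl-205.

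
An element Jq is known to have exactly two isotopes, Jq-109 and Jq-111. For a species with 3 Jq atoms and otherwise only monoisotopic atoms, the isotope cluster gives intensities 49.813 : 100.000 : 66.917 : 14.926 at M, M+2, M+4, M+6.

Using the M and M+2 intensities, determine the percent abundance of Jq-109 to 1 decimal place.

59.9%

If p is the fraction of Jq that is Jq-109, then I(M+2)/I(M) = [C(3,1)·p^2·(1−p)] / p^3 = 3·(1−p)/p = 100.000/49.813 = 2.0075
(1−p)/p = 2.0075/3 = 0.6692  ⇒  p = 1/(1 + 0.6692) = 0.5991
Jq-109: 59.9%, Jq-111: 40.1%.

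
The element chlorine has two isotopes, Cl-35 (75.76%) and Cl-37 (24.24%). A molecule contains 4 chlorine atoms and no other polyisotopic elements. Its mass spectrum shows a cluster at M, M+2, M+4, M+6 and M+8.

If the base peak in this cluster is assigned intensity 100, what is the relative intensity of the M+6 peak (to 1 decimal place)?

10.2

(0.7576 + 0.2424)^4 gives M 0.3294, M+2 0.4216, M+4 0.2023, M+6 0.0432, M+8 0.0035; the largest is M+2.
P(M+2) = C(4,1) × 0.7576^3 × 0.2424^1 = 4 × 0.4348304 × 0.2424 = 0.421612 (base)
P(M+6) = C(4,3) × 0.7576^1 × 0.2424^3 = 4 × 0.7576 × 0.01424288 = 0.043162
Relative intensity = 0.043162 / 0.421612 × 100 = 10.2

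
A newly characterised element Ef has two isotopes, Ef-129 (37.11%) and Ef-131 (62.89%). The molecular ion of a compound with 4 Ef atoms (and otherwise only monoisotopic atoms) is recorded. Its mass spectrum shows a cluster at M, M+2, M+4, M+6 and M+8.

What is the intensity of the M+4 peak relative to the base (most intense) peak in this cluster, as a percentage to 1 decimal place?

88.5%

Term probabilities: M 0.0190, M+2 0.1286, M+4 0.3268, M+6 0.3692, M+8 0.1564. Base peak = M+6.
P(M+6) = C(4,3) × 0.3711^1 × 0.6289^3 = 4 × 0.3711 × 0.24873952 = 0.369229 (base)
P(M+4) = C(4,2) × 0.3711^2 × 0.6289^2 = 6 × 0.13771521 × 0.39551521 = 0.326811
Relative intensity = 0.326811 / 0.369229 × 100 = 88.5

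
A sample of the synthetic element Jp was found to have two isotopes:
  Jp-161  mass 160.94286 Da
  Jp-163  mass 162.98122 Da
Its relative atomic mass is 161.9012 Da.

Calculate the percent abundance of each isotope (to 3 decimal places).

Jp-161: 52.985%, Jp-163: 47.015%

With x = fraction of Jp-161 (so Jp-163 is 1 − x):
160.94286·x + 162.98122·(1 − x) = 161.9012
(160.94286 − 162.98122)·x = 161.9012 − 162.98122
x = -1.08002 / -2.03836 = 0.52985 → 52.985% Jp-161, 47.015% Jp-163.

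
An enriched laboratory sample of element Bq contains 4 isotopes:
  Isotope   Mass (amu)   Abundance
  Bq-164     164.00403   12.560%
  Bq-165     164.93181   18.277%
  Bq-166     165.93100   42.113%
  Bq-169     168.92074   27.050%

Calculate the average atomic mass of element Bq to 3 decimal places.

Ar = Σ fᵢ·mᵢ = 0.12560 × 164.00403 + 0.18277 × 164.93181 + 0.42113 × 165.93100 + 0.27050 × 168.92074
= 20.598906 + 30.144587 + 69.878522 + 45.693060 = 166.315075 amu

166.315 amu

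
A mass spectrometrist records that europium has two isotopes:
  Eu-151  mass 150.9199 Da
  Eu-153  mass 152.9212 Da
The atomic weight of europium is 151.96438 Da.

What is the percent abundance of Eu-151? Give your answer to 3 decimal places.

47.810%

Writing the weighted mean with unknown fraction x of Eu-151:
150.9199·x + 152.9212·(1 − x) = 151.96438
(150.9199 − 152.9212)·x = 151.96438 − 152.9212
x = -0.95682 / -2.0013 = 0.47810 → 47.810% Eu-151, 52.190% Eu-153.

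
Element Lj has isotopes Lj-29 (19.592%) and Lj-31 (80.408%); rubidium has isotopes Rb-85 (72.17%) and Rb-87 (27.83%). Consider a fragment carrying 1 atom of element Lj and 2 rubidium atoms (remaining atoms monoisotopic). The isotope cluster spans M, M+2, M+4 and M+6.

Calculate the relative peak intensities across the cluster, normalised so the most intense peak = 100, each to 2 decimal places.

Element Lj pattern (n=1): 0.19592 : 0.80408
Rubidium pattern (n=2): 0.52085089 : 0.40169822 : 0.07745089
Convolve the two distributions (both contribute in 2-u steps):
  M: 0.19592×0.52085089 = 0.102045
  M+2: 0.19592×0.40169822 + 0.80408×0.52085089 = 0.497506
  M+4: 0.19592×0.07745089 + 0.80408×0.40169822 = 0.338172
  M+6: 0.80408×0.07745089 = 0.062277
Scale to base peak (0.497506) = 100: 20.51 : 100.00 : 67.97 : 12.52

20.51 : 100.00 : 67.97 : 12.52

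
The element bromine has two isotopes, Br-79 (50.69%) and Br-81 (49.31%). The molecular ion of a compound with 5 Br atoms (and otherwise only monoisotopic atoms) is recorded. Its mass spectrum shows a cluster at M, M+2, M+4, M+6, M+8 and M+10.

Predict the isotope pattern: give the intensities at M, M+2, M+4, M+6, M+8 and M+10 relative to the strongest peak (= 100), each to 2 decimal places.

10.57 : 51.40 : 100.00 : 97.28 : 47.31 : 9.21

Expanding (0.5069 + 0.4931)^5:
P(M) = 0.5069^5 = 0.033467
P(M+2) = 5 × 0.5069^4 × 0.4931^1 = 0.162777
P(M+4) = 10 × 0.5069^3 × 0.4931^2 = 0.316692
P(M+6) = 10 × 0.5069^2 × 0.4931^3 = 0.308070
P(M+8) = 5 × 0.5069^1 × 0.4931^4 = 0.149842
P(M+10) = 0.4931^5 = 0.029152
The M+4 peak is largest (0.316692); scaling to 100 gives 10.57 : 51.40 : 100.00 : 97.28 : 47.31 : 9.21.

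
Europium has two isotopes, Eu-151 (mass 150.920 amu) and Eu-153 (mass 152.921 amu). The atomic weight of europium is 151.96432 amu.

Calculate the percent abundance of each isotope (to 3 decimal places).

Writing the weighted mean with unknown fraction x of Eu-151:
150.920·x + 152.921·(1 − x) = 151.96432
(150.920 − 152.921)·x = 151.96432 − 152.921
x = -0.95668 / -2.001 = 0.47810 → 47.810% Eu-151, 52.190% Eu-153.

Eu-151: 47.810%, Eu-153: 52.190%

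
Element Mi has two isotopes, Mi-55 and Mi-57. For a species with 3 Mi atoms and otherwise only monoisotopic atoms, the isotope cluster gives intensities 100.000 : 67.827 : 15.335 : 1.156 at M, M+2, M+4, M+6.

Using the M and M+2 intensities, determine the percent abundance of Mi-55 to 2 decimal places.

Let p = fractional abundance of Mi-55. I(M+2)/I(M) = [C(3,1)·p^2·(1−p)] / p^3 = 3·(1−p)/p = 67.827/100.000 = 0.6783
(1−p)/p = 0.6783/3 = 0.2261  ⇒  p = 1/(1 + 0.2261) = 0.8156
Mi-55: 81.56%, Mi-57: 18.44%.

81.56%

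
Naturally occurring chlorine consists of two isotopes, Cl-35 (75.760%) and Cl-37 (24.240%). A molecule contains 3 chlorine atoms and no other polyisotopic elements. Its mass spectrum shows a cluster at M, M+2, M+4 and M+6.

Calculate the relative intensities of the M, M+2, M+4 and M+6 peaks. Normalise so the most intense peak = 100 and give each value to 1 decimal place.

Each Cl atom is independently Cl-35 (p = 0.75760) or Cl-37 (q = 0.24240); the cluster is the binomial expansion (p + q)^3.
P(M) = 0.75760^3 = 0.434830
P(M+2) = 3 × 0.75760^2 × 0.24240^1 = 0.417382
P(M+4) = 3 × 0.75760^1 × 0.24240^2 = 0.133545
P(M+6) = 0.24240^3 = 0.014243
The M peak is largest (0.434830); scaling to 100 gives 100.0 : 96.0 : 30.7 : 3.3.

100.0 : 96.0 : 30.7 : 3.3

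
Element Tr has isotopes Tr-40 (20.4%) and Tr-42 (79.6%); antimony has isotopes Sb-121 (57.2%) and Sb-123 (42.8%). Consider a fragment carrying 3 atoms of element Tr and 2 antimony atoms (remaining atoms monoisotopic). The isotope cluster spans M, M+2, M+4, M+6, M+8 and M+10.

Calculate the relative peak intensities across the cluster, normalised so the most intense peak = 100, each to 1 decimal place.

0.7 : 9.8 : 47.5 : 100.0 : 85.2 : 24.8

Element Tr pattern (n=3): 0.00848966 : 0.09937901 : 0.38777299 : 0.50435834
Antimony pattern (n=2): 0.327184 : 0.489632 : 0.183184
Convolve the two distributions (both contribute in 2-u steps):
  M: 0.00848966×0.327184 = 0.002778
  M+2: 0.00848966×0.489632 + 0.09937901×0.327184 = 0.036672
  M+4: 0.00848966×0.183184 + 0.09937901×0.489632 + 0.38777299×0.327184 = 0.177087
  M+6: 0.09937901×0.183184 + 0.38777299×0.489632 + 0.50435834×0.327184 = 0.373089
  M+8: 0.38777299×0.183184 + 0.50435834×0.489632 = 0.317984
  M+10: 0.50435834×0.183184 = 0.092390
Scale to base peak (0.373089) = 100: 0.7 : 9.8 : 47.5 : 100.0 : 85.2 : 24.8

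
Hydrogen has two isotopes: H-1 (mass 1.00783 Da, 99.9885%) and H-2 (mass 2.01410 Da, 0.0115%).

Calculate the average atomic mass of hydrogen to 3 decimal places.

Ar = Σ fᵢ·mᵢ = 0.999885 × 1.00783 + 0.000115 × 2.01410
= 1.007714 + 0.000232 = 1.007946 Da

1.008 Da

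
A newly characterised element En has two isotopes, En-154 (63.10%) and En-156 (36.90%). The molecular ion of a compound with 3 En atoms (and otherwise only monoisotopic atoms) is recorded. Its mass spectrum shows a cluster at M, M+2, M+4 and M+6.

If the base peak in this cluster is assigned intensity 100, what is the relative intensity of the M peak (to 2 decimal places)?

57.00

Binomial terms of (0.6310 + 0.3690)^3: M 0.2512, M+2 0.4408, M+4 0.2578, M+6 0.0502 → M+2 is the base peak.
P(M+2) = C(3,1) × 0.6310^2 × 0.3690^1 = 3 × 0.398161 × 0.3690 = 0.440764 (base)
P(M) = C(3,0) × 0.6310^3 × 0.3690^0 = 1 × 0.25123959 × 1.0000 = 0.251240
Relative intensity = 0.251240 / 0.440764 × 100 = 57.00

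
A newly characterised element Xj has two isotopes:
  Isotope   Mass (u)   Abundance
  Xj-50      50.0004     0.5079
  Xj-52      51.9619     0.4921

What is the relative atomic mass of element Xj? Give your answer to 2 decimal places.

The abundance-weighted mean is 0.5079 × 50.0004 + 0.4921 × 51.9619
= 25.39520 + 25.57045 = 50.96565 u

50.97 u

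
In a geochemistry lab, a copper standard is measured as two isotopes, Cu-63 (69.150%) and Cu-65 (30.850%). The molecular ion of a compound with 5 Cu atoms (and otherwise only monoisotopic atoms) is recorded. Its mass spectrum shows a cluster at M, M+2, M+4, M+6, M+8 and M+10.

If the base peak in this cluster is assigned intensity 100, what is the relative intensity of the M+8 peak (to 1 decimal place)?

(0.69150 + 0.30850)^5 gives M 0.1581, M+2 0.3527, M+4 0.3147, M+6 0.1404, M+8 0.0313, M+10 0.0028; the largest is M+2.
P(M+2) = C(5,1) × 0.69150^4 × 0.30850^1 = 5 × 0.2286487 × 0.3085 = 0.352691 (base)
P(M+8) = C(5,4) × 0.69150^1 × 0.30850^4 = 5 × 0.6915 × 0.00905776 = 0.031317
Relative intensity = 0.031317 / 0.352691 × 100 = 8.9

8.9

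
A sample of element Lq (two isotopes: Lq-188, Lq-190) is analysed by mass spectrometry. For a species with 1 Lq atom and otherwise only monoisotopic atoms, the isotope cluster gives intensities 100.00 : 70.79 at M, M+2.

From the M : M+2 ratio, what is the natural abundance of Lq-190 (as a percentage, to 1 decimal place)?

41.4%

If p is the fraction of Lq that is Lq-188, then I(M+2)/I(M) = [C(1,1)·p^0·(1−p)] / p^1 = 1·(1−p)/p = 70.79/100.00 = 0.7079
(1−p)/p = 0.7079/1 = 0.7079  ⇒  p = 1/(1 + 0.7079) = 0.5855
Lq-188: 58.6%, Lq-190: 41.4%.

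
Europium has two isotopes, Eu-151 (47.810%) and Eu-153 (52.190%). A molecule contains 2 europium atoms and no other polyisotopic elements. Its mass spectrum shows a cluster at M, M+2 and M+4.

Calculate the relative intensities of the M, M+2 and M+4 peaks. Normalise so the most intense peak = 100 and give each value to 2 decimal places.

The 2 Eu atoms are independent, so intensities follow the terms of (0.47810 + 0.52190)^2.
P(M) = 0.47810^2 = 0.228580
P(M+2) = 2 × 0.47810^1 × 0.52190^1 = 0.499041
P(M+4) = 0.52190^2 = 0.272380
The M+2 peak is largest (0.499041); scaling to 100 gives 45.80 : 100.00 : 54.58.

45.80 : 100.00 : 54.58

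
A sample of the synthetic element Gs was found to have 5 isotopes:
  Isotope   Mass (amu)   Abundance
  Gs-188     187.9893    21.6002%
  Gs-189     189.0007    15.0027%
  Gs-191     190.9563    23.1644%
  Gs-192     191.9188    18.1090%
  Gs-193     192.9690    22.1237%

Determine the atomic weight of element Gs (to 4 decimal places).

The abundance-weighted mean is 0.216002 × 187.9893 + 0.150027 × 189.0007 + 0.231644 × 190.9563 + 0.181090 × 191.9188 + 0.221237 × 192.9690
= 40.60606 + 28.35521 + 44.23388 + 34.75458 + 42.69188 = 190.64161 amu

190.6416 amu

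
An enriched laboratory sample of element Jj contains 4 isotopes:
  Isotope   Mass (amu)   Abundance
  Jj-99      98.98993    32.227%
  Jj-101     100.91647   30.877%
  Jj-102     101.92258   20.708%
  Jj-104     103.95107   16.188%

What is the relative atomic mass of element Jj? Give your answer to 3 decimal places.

The abundance-weighted mean is 0.32227 × 98.98993 + 0.30877 × 100.91647 + 0.20708 × 101.92258 + 0.16188 × 103.95107
= 31.901485 + 31.159978 + 21.106128 + 16.827599 = 100.995190 amu

100.995 amu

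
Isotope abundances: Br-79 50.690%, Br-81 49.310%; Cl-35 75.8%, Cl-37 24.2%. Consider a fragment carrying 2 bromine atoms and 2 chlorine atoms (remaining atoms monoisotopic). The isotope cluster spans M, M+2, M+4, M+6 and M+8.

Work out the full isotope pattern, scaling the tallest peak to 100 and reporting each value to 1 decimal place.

Bromine pattern (n=2): 0.25694761 : 0.49990478 : 0.24314761
Chlorine pattern (n=2): 0.574564 : 0.366872 : 0.058564
Convolve the two distributions (both contribute in 2-u steps):
  M: 0.25694761×0.574564 = 0.147633
  M+2: 0.25694761×0.366872 + 0.49990478×0.574564 = 0.381494
  M+4: 0.25694761×0.058564 + 0.49990478×0.366872 + 0.24314761×0.574564 = 0.338153
  M+6: 0.49990478×0.058564 + 0.24314761×0.366872 = 0.118480
  M+8: 0.24314761×0.058564 = 0.014240
Scale to base peak (0.381494) = 100: 38.7 : 100.0 : 88.6 : 31.1 : 3.7

38.7 : 100.0 : 88.6 : 31.1 : 3.7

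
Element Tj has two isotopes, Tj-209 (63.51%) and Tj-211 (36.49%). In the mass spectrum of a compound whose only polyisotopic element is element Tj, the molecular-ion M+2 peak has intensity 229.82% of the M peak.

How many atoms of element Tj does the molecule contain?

4

For n independent Tj atoms, I(M+2)/I(M) = n · (abundance Tj-211) / (abundance Tj-209) = n · 0.3649/0.6351.
n = 2.2982 × 0.6351/0.3649 = 4.00 ≈ 4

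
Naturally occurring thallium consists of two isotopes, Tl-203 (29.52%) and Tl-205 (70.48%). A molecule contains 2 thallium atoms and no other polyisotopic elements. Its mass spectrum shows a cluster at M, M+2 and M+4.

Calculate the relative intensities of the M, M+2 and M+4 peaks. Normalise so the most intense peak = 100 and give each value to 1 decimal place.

17.5 : 83.8 : 100.0

The 2 Tl atoms are independent, so intensities follow the terms of (0.2952 + 0.7048)^2.
P(M) = 0.2952^2 = 0.087143
P(M+2) = 2 × 0.2952^1 × 0.7048^1 = 0.416114
P(M+4) = 0.7048^2 = 0.496743
The M+4 peak is largest (0.496743); scaling to 100 gives 17.5 : 83.8 : 100.0.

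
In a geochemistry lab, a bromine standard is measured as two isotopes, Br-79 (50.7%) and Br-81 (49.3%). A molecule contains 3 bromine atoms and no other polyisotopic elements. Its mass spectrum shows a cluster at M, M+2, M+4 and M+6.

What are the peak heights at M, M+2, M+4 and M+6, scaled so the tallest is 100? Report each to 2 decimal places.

Expanding (0.507 + 0.493)^3:
P(M) = 0.507^3 = 0.130324
P(M+2) = 3 × 0.507^2 × 0.493^1 = 0.380175
P(M+4) = 3 × 0.507^1 × 0.493^2 = 0.369678
P(M+6) = 0.493^3 = 0.119823
The M+2 peak is largest (0.380175); scaling to 100 gives 34.28 : 100.00 : 97.24 : 31.52.

34.28 : 100.00 : 97.24 : 31.52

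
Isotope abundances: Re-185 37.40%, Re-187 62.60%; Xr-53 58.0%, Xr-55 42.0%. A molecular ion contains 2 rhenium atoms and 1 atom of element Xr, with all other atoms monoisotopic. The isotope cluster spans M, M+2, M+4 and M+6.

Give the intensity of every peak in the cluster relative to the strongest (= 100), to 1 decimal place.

Rhenium pattern (n=2): 0.139876 : 0.468248 : 0.391876
Element Xr pattern (n=1): 0.5800 : 0.4200
Convolve the two distributions (both contribute in 2-u steps):
  M: 0.139876×0.5800 = 0.081128
  M+2: 0.139876×0.4200 + 0.468248×0.5800 = 0.330332
  M+4: 0.468248×0.4200 + 0.391876×0.5800 = 0.423952
  M+6: 0.391876×0.4200 = 0.164588
Scale to base peak (0.423952) = 100: 19.1 : 77.9 : 100.0 : 38.8

19.1 : 77.9 : 100.0 : 38.8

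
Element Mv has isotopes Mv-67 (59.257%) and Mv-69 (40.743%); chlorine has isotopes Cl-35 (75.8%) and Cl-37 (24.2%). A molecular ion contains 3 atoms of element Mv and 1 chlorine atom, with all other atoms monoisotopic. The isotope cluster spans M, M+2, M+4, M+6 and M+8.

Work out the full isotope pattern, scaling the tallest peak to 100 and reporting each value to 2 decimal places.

41.98 : 100.00 : 87.19 : 32.66 : 4.36

Element Mv pattern (n=3): 0.20807456 : 0.42919394 : 0.29509845 : 0.06763306
Chlorine pattern (n=1): 0.7580 : 0.2420
Convolve the two distributions (both contribute in 2-u steps):
  M: 0.20807456×0.7580 = 0.157721
  M+2: 0.20807456×0.2420 + 0.42919394×0.7580 = 0.375683
  M+4: 0.42919394×0.2420 + 0.29509845×0.7580 = 0.327550
  M+6: 0.29509845×0.2420 + 0.06763306×0.7580 = 0.122680
  M+8: 0.06763306×0.2420 = 0.016367
Scale to base peak (0.375683) = 100: 41.98 : 100.00 : 87.19 : 32.66 : 4.36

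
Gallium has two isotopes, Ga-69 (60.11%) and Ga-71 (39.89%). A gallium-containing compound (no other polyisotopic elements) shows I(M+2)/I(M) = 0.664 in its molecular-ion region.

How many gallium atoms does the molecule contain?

1

With n Ga atoms, P(M+2)/P(M) = C(n,1)·p^(n−1)q / p^n = n·q/p = n · 0.3989/0.6011.
n = 0.664 × 0.6011/0.3989 = 1.00 ≈ 1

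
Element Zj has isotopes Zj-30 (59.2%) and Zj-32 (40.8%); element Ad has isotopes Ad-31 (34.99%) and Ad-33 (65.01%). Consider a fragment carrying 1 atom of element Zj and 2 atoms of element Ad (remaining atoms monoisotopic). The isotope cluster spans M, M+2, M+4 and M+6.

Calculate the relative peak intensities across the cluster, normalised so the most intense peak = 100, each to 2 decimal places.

16.63 : 73.26 : 100.00 : 39.57

Element Zj pattern (n=1): 0.5920 : 0.4080
Element Ad pattern (n=2): 0.12243001 : 0.45493998 : 0.42263001
Convolve the two distributions (both contribute in 2-u steps):
  M: 0.5920×0.12243001 = 0.072479
  M+2: 0.5920×0.45493998 + 0.4080×0.12243001 = 0.319276
  M+4: 0.5920×0.42263001 + 0.4080×0.45493998 = 0.435812
  M+6: 0.4080×0.42263001 = 0.172433
Scale to base peak (0.435812) = 100: 16.63 : 73.26 : 100.00 : 39.57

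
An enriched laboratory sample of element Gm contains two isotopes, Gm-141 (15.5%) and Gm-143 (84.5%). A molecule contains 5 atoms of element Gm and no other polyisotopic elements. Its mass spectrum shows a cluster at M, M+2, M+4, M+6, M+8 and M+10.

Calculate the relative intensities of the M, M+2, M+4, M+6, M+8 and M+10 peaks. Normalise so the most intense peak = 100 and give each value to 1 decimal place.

Expanding (0.155 + 0.845)^5:
P(M) = 0.155^5 = 0.000089
P(M+2) = 5 × 0.155^4 × 0.845^1 = 0.002439
P(M+4) = 10 × 0.155^3 × 0.845^2 = 0.026589
P(M+6) = 10 × 0.155^2 × 0.845^3 = 0.144955
P(M+8) = 5 × 0.155^1 × 0.845^4 = 0.395120
P(M+10) = 0.845^5 = 0.430808
The M+10 peak is largest (0.430808); scaling to 100 gives 0.0 : 0.6 : 6.2 : 33.6 : 91.7 : 100.0.

0.0 : 0.6 : 6.2 : 33.6 : 91.7 : 100.0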